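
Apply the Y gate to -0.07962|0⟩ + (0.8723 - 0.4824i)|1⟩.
(-0.4824 - 0.8723i)|0⟩ - 0.07962i|1⟩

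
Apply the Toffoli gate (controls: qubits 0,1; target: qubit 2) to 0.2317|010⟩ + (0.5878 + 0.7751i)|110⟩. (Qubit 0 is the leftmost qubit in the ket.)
0.2317|010⟩ + (0.5878 + 0.7751i)|111⟩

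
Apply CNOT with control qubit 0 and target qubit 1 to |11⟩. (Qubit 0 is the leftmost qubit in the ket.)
|10⟩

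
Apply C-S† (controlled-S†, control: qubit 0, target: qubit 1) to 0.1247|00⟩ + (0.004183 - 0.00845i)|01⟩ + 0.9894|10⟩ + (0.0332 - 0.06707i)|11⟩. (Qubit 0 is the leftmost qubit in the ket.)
0.1247|00⟩ + (0.004183 - 0.00845i)|01⟩ + 0.9894|10⟩ + (-0.06707 - 0.0332i)|11⟩

C-S† leaves the control-|0⟩ kets |00⟩, |01⟩ unchanged and applies S† to qubit 1 on the control-|1⟩ pair (|10⟩, |11⟩).
S† = [[1, 0], [0, -i]].
With a = amp(|10⟩) = 0.9894 and b = amp(|11⟩) = (0.0332 - 0.06707i):
new amp(|10⟩) = (1)·a = 0.9894
new amp(|11⟩) = (-i)·b = (-0.06707 - 0.0332i)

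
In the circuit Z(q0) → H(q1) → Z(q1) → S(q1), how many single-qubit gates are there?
4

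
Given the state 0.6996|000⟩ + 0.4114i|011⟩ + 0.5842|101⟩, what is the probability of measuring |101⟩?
0.3413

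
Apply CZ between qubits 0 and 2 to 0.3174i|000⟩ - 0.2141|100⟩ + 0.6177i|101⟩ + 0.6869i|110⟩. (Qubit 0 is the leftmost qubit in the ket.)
0.3174i|000⟩ - 0.2141|100⟩ - 0.6177i|101⟩ + 0.6869i|110⟩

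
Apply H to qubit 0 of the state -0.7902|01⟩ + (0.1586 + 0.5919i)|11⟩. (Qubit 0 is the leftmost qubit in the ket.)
(-0.4466 + 0.4185i)|01⟩ + (-0.6709 - 0.4185i)|11⟩

H on qubit 0 mixes each pair of kets that differ only in qubit 0: amplitudes (a, b) of (|…0…⟩, |…1…⟩) become ((a + b)/√2, (a − b)/√2). Kets absent from the input have amplitude 0.
(|01⟩, |11⟩): (a, b) = (-0.7902, (0.1586 + 0.5919i)) → ((-0.4466 + 0.4185i), (-0.6709 - 0.4185i))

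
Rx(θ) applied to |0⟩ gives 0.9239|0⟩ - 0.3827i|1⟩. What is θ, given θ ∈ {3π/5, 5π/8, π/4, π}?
π/4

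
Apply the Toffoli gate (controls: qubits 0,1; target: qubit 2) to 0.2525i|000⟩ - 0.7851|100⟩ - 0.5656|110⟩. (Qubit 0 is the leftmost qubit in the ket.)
0.2525i|000⟩ - 0.7851|100⟩ - 0.5656|111⟩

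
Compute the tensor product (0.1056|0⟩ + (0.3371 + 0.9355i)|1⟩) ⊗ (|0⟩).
0.1056|00⟩ + (0.3371 + 0.9355i)|10⟩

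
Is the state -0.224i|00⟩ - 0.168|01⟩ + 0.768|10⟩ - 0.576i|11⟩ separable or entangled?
Separable

Writing the state as a|00⟩ + b|01⟩ + c|10⟩ + d|11⟩, it is a product state iff ad − bc = 0.
Here (a, b, c, d) = (-0.224i, -0.168, 0.768, -0.576i): ad − bc = (-0.224i)(-0.576i) − (-0.168)(0.768) = 0, so the state is separable.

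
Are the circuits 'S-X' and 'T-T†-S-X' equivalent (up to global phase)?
Yes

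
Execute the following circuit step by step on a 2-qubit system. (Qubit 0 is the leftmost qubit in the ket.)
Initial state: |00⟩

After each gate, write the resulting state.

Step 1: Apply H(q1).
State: 1/√2|00⟩ + 1/√2|01⟩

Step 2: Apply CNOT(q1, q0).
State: 1/√2|00⟩ + 1/√2|11⟩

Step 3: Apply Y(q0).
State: -(1/√2)i|01⟩ + (1/√2)i|10⟩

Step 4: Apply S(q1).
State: 1/√2|01⟩ + (1/√2)i|10⟩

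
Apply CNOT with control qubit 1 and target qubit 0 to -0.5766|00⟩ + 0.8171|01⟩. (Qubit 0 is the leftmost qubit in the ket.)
-0.5766|00⟩ + 0.8171|11⟩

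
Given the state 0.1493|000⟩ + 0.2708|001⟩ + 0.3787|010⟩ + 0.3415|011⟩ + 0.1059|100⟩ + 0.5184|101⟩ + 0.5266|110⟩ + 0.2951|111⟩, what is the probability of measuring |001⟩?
0.07333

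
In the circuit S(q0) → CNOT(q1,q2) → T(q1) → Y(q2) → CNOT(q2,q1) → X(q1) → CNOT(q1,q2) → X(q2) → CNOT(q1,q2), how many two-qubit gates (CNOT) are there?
4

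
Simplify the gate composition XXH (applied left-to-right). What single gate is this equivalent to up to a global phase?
H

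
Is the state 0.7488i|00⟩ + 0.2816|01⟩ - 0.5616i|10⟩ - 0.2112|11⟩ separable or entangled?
Separable

Writing the state as a|00⟩ + b|01⟩ + c|10⟩ + d|11⟩, it is a product state iff ad − bc = 0.
Here (a, b, c, d) = (0.7488i, 0.2816, -0.5616i, -0.2112): ad − bc = (0.7488i)(-0.2112) − (0.2816)(-0.5616i) = 0, so the state is separable.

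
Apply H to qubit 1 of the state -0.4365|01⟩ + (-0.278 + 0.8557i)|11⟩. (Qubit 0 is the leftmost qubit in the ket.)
-0.3087|00⟩ + 0.3087|01⟩ + (-0.1966 + 0.6051i)|10⟩ + (0.1966 - 0.6051i)|11⟩

H on qubit 1 mixes each pair of kets that differ only in qubit 1: amplitudes (a, b) of (|…0…⟩, |…1…⟩) become ((a + b)/√2, (a − b)/√2). Kets absent from the input have amplitude 0.
(|00⟩, |01⟩): (a, b) = (0, -0.4365) → (-0.3087, 0.3087)
(|10⟩, |11⟩): (a, b) = (0, (-0.278 + 0.8557i)) → ((-0.1966 + 0.6051i), (0.1966 - 0.6051i))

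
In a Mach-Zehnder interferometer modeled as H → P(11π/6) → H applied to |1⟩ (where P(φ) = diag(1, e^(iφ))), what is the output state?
(0.06699 + 0.25i)|0⟩ + (0.933 - 0.25i)|1⟩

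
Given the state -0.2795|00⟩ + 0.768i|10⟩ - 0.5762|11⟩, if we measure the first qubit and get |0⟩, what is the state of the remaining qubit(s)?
-|0⟩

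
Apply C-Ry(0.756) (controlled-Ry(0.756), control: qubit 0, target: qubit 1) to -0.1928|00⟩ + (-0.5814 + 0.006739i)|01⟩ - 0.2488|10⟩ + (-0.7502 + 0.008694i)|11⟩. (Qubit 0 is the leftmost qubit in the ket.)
-0.1928|00⟩ + (-0.5814 + 0.006739i)|01⟩ + (0.04563 - 0.003209i)|10⟩ + (-0.7891 + 0.00808i)|11⟩

C-Ry(0.756) leaves the control-|0⟩ kets |00⟩, |01⟩ unchanged and applies Ry(0.756) to qubit 1 on the control-|1⟩ pair (|10⟩, |11⟩).
Ry(0.756) = [[cos(θ/2), −sin(θ/2)], [sin(θ/2), cos(θ/2)]]; θ = 0.756, cos(θ/2) ≈ 0.929405, sin(θ/2) ≈ 0.369062.
With a = amp(|10⟩) = -0.2488 and b = amp(|11⟩) = (-0.7502 + 0.008694i):
new amp(|10⟩) = (0.929405)·a + (-0.369062)·b = (0.04563 - 0.003209i)
new amp(|11⟩) = (0.369062)·a + (0.929405)·b = (-0.7891 + 0.00808i)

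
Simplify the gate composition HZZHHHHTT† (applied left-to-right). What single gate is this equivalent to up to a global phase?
H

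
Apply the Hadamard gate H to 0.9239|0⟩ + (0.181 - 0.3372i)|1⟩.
(0.7813 - 0.2384i)|0⟩ + (0.5253 + 0.2384i)|1⟩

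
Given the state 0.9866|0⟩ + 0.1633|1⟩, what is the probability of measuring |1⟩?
0.02667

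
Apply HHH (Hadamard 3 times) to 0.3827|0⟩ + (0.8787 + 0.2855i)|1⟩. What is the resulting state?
(0.8919 + 0.2019i)|0⟩ + (-0.3507 - 0.2019i)|1⟩

H² = I, so H^3 = H: a single Hadamard. With (a, b) = (0.3827, (0.8787 + 0.2855i)), H gives ((a + b)/√2, (a − b)/√2) = ((0.8919 + 0.2019i), (-0.3507 - 0.2019i)).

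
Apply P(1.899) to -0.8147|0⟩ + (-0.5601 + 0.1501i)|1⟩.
-0.8147|0⟩ + (0.03846 - 0.5786i)|1⟩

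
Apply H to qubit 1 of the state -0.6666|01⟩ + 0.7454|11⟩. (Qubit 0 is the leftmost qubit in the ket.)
-0.4714|00⟩ + 0.4714|01⟩ + 0.5271|10⟩ - 0.5271|11⟩

H on qubit 1 mixes each pair of kets that differ only in qubit 1: amplitudes (a, b) of (|…0…⟩, |…1…⟩) become ((a + b)/√2, (a − b)/√2). Kets absent from the input have amplitude 0.
(|00⟩, |01⟩): (a, b) = (0, -0.6666) → (-0.4714, 0.4714)
(|10⟩, |11⟩): (a, b) = (0, 0.7454) → (0.5271, -0.5271)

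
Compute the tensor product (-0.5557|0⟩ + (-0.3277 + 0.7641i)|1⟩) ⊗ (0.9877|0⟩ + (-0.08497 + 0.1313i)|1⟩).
-0.5489|00⟩ + (0.04722 - 0.07296i)|01⟩ + (-0.3237 + 0.7547i)|10⟩ + (-0.07248 - 0.108i)|11⟩

amp(|b₁b₂…⟩) = product of the factor amplitudes for bits b₁, b₂, …; only kets whose every factor amplitude is nonzero survive.
|00⟩: (-0.5557)(0.9877) = -0.5489
|01⟩: (-0.5557)(-0.08497 + 0.1313i) = (0.04722 - 0.07296i)
|10⟩: (-0.3277 + 0.7641i)(0.9877) = (-0.3237 + 0.7547i)
|11⟩: (-0.3277 + 0.7641i)(-0.08497 + 0.1313i) = (-0.07248 - 0.108i)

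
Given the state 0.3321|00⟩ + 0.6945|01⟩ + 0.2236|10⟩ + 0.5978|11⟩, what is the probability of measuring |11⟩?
0.3574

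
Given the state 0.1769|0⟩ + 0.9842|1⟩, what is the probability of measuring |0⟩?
0.03129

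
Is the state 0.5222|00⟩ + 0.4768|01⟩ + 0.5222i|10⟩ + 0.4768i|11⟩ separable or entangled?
Separable

Writing the state as a|00⟩ + b|01⟩ + c|10⟩ + d|11⟩, it is a product state iff ad − bc = 0.
Here (a, b, c, d) = (0.5222, 0.4768, 0.5222i, 0.4768i): ad − bc = (0.5222)(0.4768i) − (0.4768)(0.5222i) = 0, so the state is separable.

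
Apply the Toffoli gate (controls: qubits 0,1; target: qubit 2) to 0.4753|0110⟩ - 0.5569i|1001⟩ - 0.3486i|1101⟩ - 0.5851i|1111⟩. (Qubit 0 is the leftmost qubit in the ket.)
0.4753|0110⟩ - 0.5569i|1001⟩ - 0.5851i|1101⟩ - 0.3486i|1111⟩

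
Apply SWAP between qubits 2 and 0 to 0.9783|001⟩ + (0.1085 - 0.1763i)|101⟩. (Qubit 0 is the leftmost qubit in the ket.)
0.9783|100⟩ + (0.1085 - 0.1763i)|101⟩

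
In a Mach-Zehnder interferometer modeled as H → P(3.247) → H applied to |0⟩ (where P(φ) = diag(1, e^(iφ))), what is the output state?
(0.002775 - 0.05261i)|0⟩ + (0.9972 + 0.05261i)|1⟩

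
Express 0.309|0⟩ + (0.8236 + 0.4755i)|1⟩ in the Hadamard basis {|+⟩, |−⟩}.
(0.8009 + 0.3362i)|+⟩ + (-0.3639 - 0.3362i)|−⟩

With |ψ⟩ = α|0⟩ + β|1⟩, the Hadamard-basis coefficients are ⟨+|ψ⟩ = (α + β)/√2 and ⟨−|ψ⟩ = (α − β)/√2.
Here α = 0.309, β = (0.8236 + 0.4755i): (α + β)/√2 = (0.8009 + 0.3362i), (α − β)/√2 = (-0.3639 - 0.3362i).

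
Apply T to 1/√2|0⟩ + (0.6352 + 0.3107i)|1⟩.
1/√2|0⟩ + (0.2295 + 0.6689i)|1⟩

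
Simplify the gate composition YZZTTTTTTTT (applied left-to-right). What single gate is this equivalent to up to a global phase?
Y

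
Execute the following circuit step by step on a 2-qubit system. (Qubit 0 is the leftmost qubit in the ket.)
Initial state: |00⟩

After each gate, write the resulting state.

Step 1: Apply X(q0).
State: |10⟩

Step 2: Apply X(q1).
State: |11⟩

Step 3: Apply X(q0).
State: |01⟩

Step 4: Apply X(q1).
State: |00⟩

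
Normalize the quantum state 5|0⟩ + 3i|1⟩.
0.8575|0⟩ + 0.5145i|1⟩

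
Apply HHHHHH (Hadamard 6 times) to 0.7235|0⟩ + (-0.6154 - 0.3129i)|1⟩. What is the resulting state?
0.7235|0⟩ + (-0.6154 - 0.3129i)|1⟩

H² = I, so an even number of Hadamards cancels: H^6 = I and the state is unchanged.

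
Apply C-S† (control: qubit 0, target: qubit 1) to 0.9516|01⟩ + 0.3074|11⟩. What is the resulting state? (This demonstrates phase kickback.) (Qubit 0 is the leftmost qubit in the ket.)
0.9516|01⟩ - 0.3074i|11⟩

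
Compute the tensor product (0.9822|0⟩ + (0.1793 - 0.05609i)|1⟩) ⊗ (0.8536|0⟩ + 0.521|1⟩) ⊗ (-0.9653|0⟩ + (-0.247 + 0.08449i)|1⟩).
-0.8093|000⟩ + (-0.2071 + 0.07084i)|001⟩ - 0.494|010⟩ + (-0.1264 + 0.04324i)|011⟩ + (-0.1477 + 0.04622i)|100⟩ + (-0.03376 + 0.02476i)|101⟩ + (-0.09017 + 0.02821i)|110⟩ + (-0.0206 + 0.01511i)|111⟩

amp(|b₁b₂…⟩) = product of the factor amplitudes for bits b₁, b₂, …; only kets whose every factor amplitude is nonzero survive.
|000⟩: (0.9822)(0.8536)(-0.9653) = -0.8093
|001⟩: (0.9822)(0.8536)(-0.247 + 0.08449i) = (-0.2071 + 0.07084i)
|010⟩: (0.9822)(0.521)(-0.9653) = -0.494
|011⟩: (0.9822)(0.521)(-0.247 + 0.08449i) = (-0.1264 + 0.04324i)
|100⟩: (0.1793 - 0.05609i)(0.8536)(-0.9653) = (-0.1477 + 0.04622i)
|101⟩: (0.1793 - 0.05609i)(0.8536)(-0.247 + 0.08449i) = (-0.03376 + 0.02476i)
|110⟩: (0.1793 - 0.05609i)(0.521)(-0.9653) = (-0.09017 + 0.02821i)
|111⟩: (0.1793 - 0.05609i)(0.521)(-0.247 + 0.08449i) = (-0.0206 + 0.01511i)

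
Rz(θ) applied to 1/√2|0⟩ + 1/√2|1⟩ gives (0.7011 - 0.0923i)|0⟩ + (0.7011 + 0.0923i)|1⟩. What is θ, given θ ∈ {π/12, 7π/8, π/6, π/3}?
π/12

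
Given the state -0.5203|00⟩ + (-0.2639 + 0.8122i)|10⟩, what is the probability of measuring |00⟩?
0.2707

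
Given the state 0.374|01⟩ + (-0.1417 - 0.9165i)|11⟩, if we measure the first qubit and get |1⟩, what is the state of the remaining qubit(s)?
(-0.1528 - 0.9883i)|1⟩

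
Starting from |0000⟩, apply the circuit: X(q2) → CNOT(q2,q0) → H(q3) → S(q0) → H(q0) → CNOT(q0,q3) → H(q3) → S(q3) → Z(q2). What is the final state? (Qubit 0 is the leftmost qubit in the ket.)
-(1/√2)i|0010⟩ + (1/√2)i|1010⟩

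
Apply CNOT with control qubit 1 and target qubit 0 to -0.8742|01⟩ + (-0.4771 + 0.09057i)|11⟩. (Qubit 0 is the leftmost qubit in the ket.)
(-0.4771 + 0.09057i)|01⟩ - 0.8742|11⟩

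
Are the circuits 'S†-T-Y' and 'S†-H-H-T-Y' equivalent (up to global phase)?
Yes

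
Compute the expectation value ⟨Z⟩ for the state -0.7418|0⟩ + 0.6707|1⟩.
0.1004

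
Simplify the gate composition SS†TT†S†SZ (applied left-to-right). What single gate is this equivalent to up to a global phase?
Z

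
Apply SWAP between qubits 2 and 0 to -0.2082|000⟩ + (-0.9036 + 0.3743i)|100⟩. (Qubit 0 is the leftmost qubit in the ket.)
-0.2082|000⟩ + (-0.9036 + 0.3743i)|001⟩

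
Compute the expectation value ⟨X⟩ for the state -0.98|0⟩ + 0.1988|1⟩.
-0.3896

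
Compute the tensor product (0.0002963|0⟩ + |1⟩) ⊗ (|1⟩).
0.0002963|01⟩ + |11⟩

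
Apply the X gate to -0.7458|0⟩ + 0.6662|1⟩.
0.6662|0⟩ - 0.7458|1⟩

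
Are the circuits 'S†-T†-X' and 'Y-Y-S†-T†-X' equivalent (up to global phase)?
Yes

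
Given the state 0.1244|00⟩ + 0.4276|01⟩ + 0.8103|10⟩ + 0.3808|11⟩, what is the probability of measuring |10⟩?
0.6566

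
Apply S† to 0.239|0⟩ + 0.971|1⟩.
0.239|0⟩ - 0.971i|1⟩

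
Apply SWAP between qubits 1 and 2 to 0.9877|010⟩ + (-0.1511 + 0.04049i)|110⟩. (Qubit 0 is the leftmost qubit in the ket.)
0.9877|001⟩ + (-0.1511 + 0.04049i)|101⟩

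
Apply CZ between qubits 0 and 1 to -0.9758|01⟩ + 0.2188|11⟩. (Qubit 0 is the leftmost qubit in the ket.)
-0.9758|01⟩ - 0.2188|11⟩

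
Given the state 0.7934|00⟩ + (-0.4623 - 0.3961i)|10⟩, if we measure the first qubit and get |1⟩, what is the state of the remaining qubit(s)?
(-0.7594 - 0.6506i)|0⟩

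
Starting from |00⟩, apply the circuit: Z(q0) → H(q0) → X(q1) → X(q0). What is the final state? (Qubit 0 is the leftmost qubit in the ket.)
1/√2|01⟩ + 1/√2|11⟩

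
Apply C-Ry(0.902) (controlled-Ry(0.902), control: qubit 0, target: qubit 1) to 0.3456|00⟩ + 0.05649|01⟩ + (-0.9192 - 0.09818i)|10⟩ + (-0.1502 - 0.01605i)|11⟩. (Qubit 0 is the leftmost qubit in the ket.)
0.3456|00⟩ + 0.05649|01⟩ + (-0.7618 - 0.08137i)|10⟩ + (-0.5358 - 0.05724i)|11⟩

C-Ry(0.902) leaves the control-|0⟩ kets |00⟩, |01⟩ unchanged and applies Ry(0.902) to qubit 1 on the control-|1⟩ pair (|10⟩, |11⟩).
Ry(0.902) = [[cos(θ/2), −sin(θ/2)], [sin(θ/2), cos(θ/2)]]; θ = 0.902, cos(θ/2) ≈ 0.900012, sin(θ/2) ≈ 0.435866.
With a = amp(|10⟩) = (-0.9192 - 0.09818i) and b = amp(|11⟩) = (-0.1502 - 0.01605i):
new amp(|10⟩) = (0.900012)·a + (-0.435866)·b = (-0.7618 - 0.08137i)
new amp(|11⟩) = (0.435866)·a + (0.900012)·b = (-0.5358 - 0.05724i)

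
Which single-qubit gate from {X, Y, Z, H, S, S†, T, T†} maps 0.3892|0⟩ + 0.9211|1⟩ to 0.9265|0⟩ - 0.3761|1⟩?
H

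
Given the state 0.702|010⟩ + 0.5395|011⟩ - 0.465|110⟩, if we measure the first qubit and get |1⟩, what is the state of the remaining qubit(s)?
-|10⟩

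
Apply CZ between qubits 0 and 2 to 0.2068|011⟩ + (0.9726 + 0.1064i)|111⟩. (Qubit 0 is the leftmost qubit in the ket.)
0.2068|011⟩ + (-0.9726 - 0.1064i)|111⟩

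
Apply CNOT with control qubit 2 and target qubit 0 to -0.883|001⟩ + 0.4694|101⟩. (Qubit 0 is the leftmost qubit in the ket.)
0.4694|001⟩ - 0.883|101⟩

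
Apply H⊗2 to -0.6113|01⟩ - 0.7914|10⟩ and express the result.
-0.7014|00⟩ - 0.09005|01⟩ + 0.09005|10⟩ + 0.7014|11⟩

H⊗2 gives amp(|y⟩) = (1/2) Σ_x (−1)^(x·y) amp(|x⟩), where x·y is the number of positions in which both x and y have a 1.
|00⟩: (-0.6113 - 0.7914)/2 = -0.7014
|01⟩: (0.6113 - 0.7914)/2 = -0.09005
|10⟩: (-0.6113 + 0.7914)/2 = 0.09005
|11⟩: (0.6113 + 0.7914)/2 = 0.7014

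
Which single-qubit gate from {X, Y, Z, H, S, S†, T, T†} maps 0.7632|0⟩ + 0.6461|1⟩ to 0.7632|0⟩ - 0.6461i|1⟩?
S†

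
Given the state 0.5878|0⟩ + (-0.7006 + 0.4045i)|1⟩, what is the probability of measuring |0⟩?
0.3455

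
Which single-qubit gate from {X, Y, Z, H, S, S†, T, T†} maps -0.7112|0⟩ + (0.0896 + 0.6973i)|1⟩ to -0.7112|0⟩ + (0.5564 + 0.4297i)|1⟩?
T†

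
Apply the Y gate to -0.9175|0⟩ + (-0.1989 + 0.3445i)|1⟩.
(0.3445 + 0.1989i)|0⟩ - 0.9175i|1⟩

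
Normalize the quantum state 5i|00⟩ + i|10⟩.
0.9806i|00⟩ + 0.1961i|10⟩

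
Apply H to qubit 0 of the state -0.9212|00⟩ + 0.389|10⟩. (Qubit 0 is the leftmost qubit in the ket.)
-0.3763|00⟩ - 0.9265|10⟩

H on qubit 0 mixes each pair of kets that differ only in qubit 0: amplitudes (a, b) of (|…0…⟩, |…1…⟩) become ((a + b)/√2, (a − b)/√2). Kets absent from the input have amplitude 0.
(|00⟩, |10⟩): (a, b) = (-0.9212, 0.389) → (-0.3763, -0.9265)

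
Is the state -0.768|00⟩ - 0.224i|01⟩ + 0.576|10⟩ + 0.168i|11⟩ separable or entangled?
Separable

Writing the state as a|00⟩ + b|01⟩ + c|10⟩ + d|11⟩, it is a product state iff ad − bc = 0.
Here (a, b, c, d) = (-0.768, -0.224i, 0.576, 0.168i): ad − bc = (-0.768)(0.168i) − (-0.224i)(0.576) = 0, so the state is separable.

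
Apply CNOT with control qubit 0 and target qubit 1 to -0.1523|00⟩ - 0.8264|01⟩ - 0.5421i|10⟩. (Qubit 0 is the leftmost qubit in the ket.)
-0.1523|00⟩ - 0.8264|01⟩ - 0.5421i|11⟩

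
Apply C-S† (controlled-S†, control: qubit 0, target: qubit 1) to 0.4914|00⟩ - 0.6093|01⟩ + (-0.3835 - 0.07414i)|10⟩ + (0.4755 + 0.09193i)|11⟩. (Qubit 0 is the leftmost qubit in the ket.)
0.4914|00⟩ - 0.6093|01⟩ + (-0.3835 - 0.07414i)|10⟩ + (0.09193 - 0.4755i)|11⟩

C-S† leaves the control-|0⟩ kets |00⟩, |01⟩ unchanged and applies S† to qubit 1 on the control-|1⟩ pair (|10⟩, |11⟩).
S† = [[1, 0], [0, -i]].
With a = amp(|10⟩) = (-0.3835 - 0.07414i) and b = amp(|11⟩) = (0.4755 + 0.09193i):
new amp(|10⟩) = (1)·a = (-0.3835 - 0.07414i)
new amp(|11⟩) = (-i)·b = (0.09193 - 0.4755i)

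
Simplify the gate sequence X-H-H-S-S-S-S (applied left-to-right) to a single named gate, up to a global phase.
X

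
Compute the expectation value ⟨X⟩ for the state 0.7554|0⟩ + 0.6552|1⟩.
0.9899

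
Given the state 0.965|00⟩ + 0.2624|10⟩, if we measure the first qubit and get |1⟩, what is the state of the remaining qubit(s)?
|0⟩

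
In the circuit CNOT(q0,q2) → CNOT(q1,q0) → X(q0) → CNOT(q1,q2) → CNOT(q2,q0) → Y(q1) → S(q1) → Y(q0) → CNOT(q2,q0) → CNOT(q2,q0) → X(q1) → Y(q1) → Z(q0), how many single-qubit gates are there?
7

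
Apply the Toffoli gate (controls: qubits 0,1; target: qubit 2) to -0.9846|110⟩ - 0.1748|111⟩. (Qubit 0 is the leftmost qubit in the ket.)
-0.1748|110⟩ - 0.9846|111⟩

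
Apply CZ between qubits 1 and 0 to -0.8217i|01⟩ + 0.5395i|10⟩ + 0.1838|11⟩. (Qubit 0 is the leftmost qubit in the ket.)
-0.8217i|01⟩ + 0.5395i|10⟩ - 0.1838|11⟩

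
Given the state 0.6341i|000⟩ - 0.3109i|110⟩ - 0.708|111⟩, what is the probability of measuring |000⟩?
0.4021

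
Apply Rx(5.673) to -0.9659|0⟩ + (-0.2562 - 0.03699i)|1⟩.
(0.9102 + 0.07696i)|0⟩ + (0.2444 + 0.3254i)|1⟩

Rx(5.673) = [[cos(θ/2), −i·sin(θ/2)], [−i·sin(θ/2), cos(θ/2)]]; θ = 5.673, cos(θ/2) ≈ -0.953819, sin(θ/2) ≈ 0.300382.
With a = amp(|0⟩) = -0.9659 and b = amp(|1⟩) = (-0.2562 - 0.03699i):
new amp(|0⟩) = (-0.953819)·a + (-0.300382i)·b = (0.9102 + 0.07696i)
new amp(|1⟩) = (-0.300382i)·a + (-0.953819)·b = (0.2444 + 0.3254i)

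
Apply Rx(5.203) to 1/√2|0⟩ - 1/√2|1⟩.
(-0.6065 + 0.3636i)|0⟩ + (0.6065 - 0.3636i)|1⟩

Rx(5.203) = [[cos(θ/2), −i·sin(θ/2)], [−i·sin(θ/2), cos(θ/2)]]; θ = 5.203, cos(θ/2) ≈ -0.857661, sin(θ/2) ≈ 0.514215.
With a = amp(|0⟩) = 1/√2 and b = amp(|1⟩) = -1/√2:
new amp(|0⟩) = (-0.857661)·a + (-0.514215i)·b = (-0.6065 + 0.3636i)
new amp(|1⟩) = (-0.514215i)·a + (-0.857661)·b = (0.6065 - 0.3636i)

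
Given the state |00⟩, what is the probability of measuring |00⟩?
1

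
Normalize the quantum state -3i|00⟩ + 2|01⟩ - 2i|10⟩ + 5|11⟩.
-0.4629i|00⟩ + 0.3086|01⟩ - 0.3086i|10⟩ + 0.7715|11⟩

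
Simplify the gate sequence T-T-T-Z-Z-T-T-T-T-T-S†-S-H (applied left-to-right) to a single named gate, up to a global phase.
H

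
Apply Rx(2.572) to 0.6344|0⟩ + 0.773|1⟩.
(0.1782 - 0.7419i)|0⟩ + (0.2172 - 0.6088i)|1⟩

Rx(2.572) = [[cos(θ/2), −i·sin(θ/2)], [−i·sin(θ/2), cos(θ/2)]]; θ = 2.572, cos(θ/2) ≈ 0.280962, sin(θ/2) ≈ 0.959719.
With a = amp(|0⟩) = 0.6344 and b = amp(|1⟩) = 0.773:
new amp(|0⟩) = (0.280962)·a + (-0.959719i)·b = (0.1782 - 0.7419i)
new amp(|1⟩) = (-0.959719i)·a + (0.280962)·b = (0.2172 - 0.6088i)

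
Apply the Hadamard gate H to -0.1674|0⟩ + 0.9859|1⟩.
0.5788|0⟩ - 0.8155|1⟩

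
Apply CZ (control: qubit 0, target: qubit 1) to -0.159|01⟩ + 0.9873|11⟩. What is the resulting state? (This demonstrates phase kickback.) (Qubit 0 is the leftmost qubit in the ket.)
-0.159|01⟩ - 0.9873|11⟩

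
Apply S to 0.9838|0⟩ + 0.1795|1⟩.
0.9838|0⟩ + 0.1795i|1⟩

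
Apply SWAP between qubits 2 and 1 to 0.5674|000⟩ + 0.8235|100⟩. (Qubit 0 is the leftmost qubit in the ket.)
0.5674|000⟩ + 0.8235|100⟩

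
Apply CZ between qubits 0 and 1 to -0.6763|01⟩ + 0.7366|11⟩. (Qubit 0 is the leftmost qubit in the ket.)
-0.6763|01⟩ - 0.7366|11⟩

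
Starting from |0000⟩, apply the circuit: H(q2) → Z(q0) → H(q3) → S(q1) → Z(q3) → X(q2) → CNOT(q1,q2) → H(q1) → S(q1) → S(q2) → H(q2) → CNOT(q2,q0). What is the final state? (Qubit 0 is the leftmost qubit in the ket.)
(0.25 + 0.25i)|0000⟩ + (-0.25 - 0.25i)|0001⟩ + (-0.25 + 0.25i)|0100⟩ + (0.25 - 0.25i)|0101⟩ + (0.25 - 0.25i)|1010⟩ + (-0.25 + 0.25i)|1011⟩ + (0.25 + 0.25i)|1110⟩ + (-0.25 - 0.25i)|1111⟩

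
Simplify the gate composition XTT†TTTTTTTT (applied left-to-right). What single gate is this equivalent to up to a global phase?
X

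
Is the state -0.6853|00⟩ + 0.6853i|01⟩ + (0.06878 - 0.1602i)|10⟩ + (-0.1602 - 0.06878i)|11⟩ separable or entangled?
Separable

Writing the state as a|00⟩ + b|01⟩ + c|10⟩ + d|11⟩, it is a product state iff ad − bc = 0.
Here (a, b, c, d) = (-0.6853, 0.6853i, (0.06878 - 0.1602i), (-0.1602 - 0.06878i)): ad − bc = (-0.6853)(-0.1602 - 0.06878i) − (0.6853i)(0.06878 - 0.1602i) = 0, so the state is separable.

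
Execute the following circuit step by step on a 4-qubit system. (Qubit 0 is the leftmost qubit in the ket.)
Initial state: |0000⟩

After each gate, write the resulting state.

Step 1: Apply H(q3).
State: 1/√2|0000⟩ + 1/√2|0001⟩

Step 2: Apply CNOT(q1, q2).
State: 1/√2|0000⟩ + 1/√2|0001⟩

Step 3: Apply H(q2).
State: 1/2|0000⟩ + 1/2|0001⟩ + 1/2|0010⟩ + 1/2|0011⟩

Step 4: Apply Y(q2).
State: -(1/2)i|0000⟩ - (1/2)i|0001⟩ + (1/2)i|0010⟩ + (1/2)i|0011⟩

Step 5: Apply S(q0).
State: -(1/2)i|0000⟩ - (1/2)i|0001⟩ + (1/2)i|0010⟩ + (1/2)i|0011⟩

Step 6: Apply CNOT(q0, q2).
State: -(1/2)i|0000⟩ - (1/2)i|0001⟩ + (1/2)i|0010⟩ + (1/2)i|0011⟩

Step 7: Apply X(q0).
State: -(1/2)i|1000⟩ - (1/2)i|1001⟩ + (1/2)i|1010⟩ + (1/2)i|1011⟩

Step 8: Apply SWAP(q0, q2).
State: -(1/2)i|0010⟩ - (1/2)i|0011⟩ + (1/2)i|1010⟩ + (1/2)i|1011⟩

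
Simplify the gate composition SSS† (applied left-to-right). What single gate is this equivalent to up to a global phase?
S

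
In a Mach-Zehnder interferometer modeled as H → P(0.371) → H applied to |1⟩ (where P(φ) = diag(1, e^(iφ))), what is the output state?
(0.03402 - 0.1813i)|0⟩ + (0.966 + 0.1813i)|1⟩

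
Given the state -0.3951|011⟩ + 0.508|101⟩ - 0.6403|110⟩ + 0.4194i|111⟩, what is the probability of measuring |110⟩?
0.41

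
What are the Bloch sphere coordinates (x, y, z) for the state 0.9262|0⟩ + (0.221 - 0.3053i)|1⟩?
(0.4094, -0.5655, 0.7158)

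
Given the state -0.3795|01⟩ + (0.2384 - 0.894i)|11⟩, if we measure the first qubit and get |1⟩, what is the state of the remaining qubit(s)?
(0.2577 - 0.9662i)|1⟩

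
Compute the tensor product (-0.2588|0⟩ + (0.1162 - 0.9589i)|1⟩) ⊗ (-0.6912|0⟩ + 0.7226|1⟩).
0.1789|00⟩ - 0.187|01⟩ + (-0.08032 + 0.6628i)|10⟩ + (0.08397 - 0.6929i)|11⟩

amp(|b₁b₂…⟩) = product of the factor amplitudes for bits b₁, b₂, …; only kets whose every factor amplitude is nonzero survive.
|00⟩: (-0.2588)(-0.6912) = 0.1789
|01⟩: (-0.2588)(0.7226) = -0.187
|10⟩: (0.1162 - 0.9589i)(-0.6912) = (-0.08032 + 0.6628i)
|11⟩: (0.1162 - 0.9589i)(0.7226) = (0.08397 - 0.6929i)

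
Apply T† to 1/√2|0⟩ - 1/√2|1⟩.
1/√2|0⟩ + (-1/2 + (1/2)i)|1⟩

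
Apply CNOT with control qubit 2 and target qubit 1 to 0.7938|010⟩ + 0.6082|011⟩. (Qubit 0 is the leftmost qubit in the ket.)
0.6082|001⟩ + 0.7938|010⟩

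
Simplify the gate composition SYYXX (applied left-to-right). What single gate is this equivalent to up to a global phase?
S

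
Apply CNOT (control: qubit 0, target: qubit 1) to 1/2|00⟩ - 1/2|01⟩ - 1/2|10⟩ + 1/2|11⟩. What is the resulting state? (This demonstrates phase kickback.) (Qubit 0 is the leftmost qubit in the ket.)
1/2|00⟩ - 1/2|01⟩ + 1/2|10⟩ - 1/2|11⟩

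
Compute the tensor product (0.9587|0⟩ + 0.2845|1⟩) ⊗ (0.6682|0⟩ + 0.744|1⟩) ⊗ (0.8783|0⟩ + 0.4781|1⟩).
0.5626|000⟩ + 0.3063|001⟩ + 0.6265|010⟩ + 0.341|011⟩ + 0.167|100⟩ + 0.09089|101⟩ + 0.1859|110⟩ + 0.1012|111⟩

amp(|b₁b₂…⟩) = product of the factor amplitudes for bits b₁, b₂, …; only kets whose every factor amplitude is nonzero survive.
|000⟩: (0.9587)(0.6682)(0.8783) = 0.5626
|001⟩: (0.9587)(0.6682)(0.4781) = 0.3063
|010⟩: (0.9587)(0.744)(0.8783) = 0.6265
|011⟩: (0.9587)(0.744)(0.4781) = 0.341
|100⟩: (0.2845)(0.6682)(0.8783) = 0.167
|101⟩: (0.2845)(0.6682)(0.4781) = 0.09089
|110⟩: (0.2845)(0.744)(0.8783) = 0.1859
|111⟩: (0.2845)(0.744)(0.4781) = 0.1012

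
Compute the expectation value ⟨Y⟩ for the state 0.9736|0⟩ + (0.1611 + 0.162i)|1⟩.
0.3154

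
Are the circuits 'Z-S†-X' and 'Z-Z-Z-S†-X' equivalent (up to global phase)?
Yes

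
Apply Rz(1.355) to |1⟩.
(0.7791 + 0.6268i)|1⟩

Rz(1.355) = [[e^(−iθ/2), 0], [0, e^(iθ/2)]] with e^(±iθ/2) = cos(θ/2) ± i·sin(θ/2); θ = 1.355, cos(θ/2) ≈ 0.779142, sin(θ/2) ≈ 0.626847.
With a = amp(|0⟩) = 0 and b = amp(|1⟩) = 1:
new amp(|0⟩) = (0.779142 - 0.626847i)·a = 0
new amp(|1⟩) = (0.779142 + 0.626847i)·b = (0.7791 + 0.6268i)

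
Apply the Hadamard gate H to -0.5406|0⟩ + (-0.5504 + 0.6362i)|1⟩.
(-0.7715 + 0.4499i)|0⟩ + (0.00693 - 0.4499i)|1⟩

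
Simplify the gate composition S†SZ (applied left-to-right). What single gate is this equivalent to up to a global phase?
Z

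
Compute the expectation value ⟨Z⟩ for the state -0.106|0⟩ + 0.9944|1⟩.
-0.9776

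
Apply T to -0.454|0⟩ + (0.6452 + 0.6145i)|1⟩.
-0.454|0⟩ + (0.02171 + 0.8907i)|1⟩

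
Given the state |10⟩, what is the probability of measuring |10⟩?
1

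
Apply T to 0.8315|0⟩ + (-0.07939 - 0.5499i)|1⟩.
0.8315|0⟩ + (0.3327 - 0.445i)|1⟩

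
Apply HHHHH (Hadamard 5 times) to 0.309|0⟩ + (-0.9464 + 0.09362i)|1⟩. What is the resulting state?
(-0.4507 + 0.0662i)|0⟩ + (0.8877 - 0.0662i)|1⟩

H² = I, so H^5 = H: a single Hadamard. With (a, b) = (0.309, (-0.9464 + 0.09362i)), H gives ((a + b)/√2, (a − b)/√2) = ((-0.4507 + 0.0662i), (0.8877 - 0.0662i)).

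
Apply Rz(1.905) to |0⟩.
(0.5796 - 0.8149i)|0⟩

Rz(1.905) = [[e^(−iθ/2), 0], [0, e^(iθ/2)]] with e^(±iθ/2) = cos(θ/2) ± i·sin(θ/2); θ = 1.905, cos(θ/2) ≈ 0.579648, sin(θ/2) ≈ 0.814867.
With a = amp(|0⟩) = 1 and b = amp(|1⟩) = 0:
new amp(|0⟩) = (0.579648 - 0.814867i)·a = (0.5796 - 0.8149i)
new amp(|1⟩) = (0.579648 + 0.814867i)·b = 0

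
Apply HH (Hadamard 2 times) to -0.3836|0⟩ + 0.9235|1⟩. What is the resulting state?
-0.3836|0⟩ + 0.9235|1⟩

H² = I, so an even number of Hadamards cancels: H^2 = I and the state is unchanged.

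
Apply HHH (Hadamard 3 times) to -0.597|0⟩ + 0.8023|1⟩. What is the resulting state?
0.1452|0⟩ - 0.9895|1⟩

H² = I, so H^3 = H: a single Hadamard. With (a, b) = (-0.597, 0.8023), H gives ((a + b)/√2, (a − b)/√2) = (0.1452, -0.9895).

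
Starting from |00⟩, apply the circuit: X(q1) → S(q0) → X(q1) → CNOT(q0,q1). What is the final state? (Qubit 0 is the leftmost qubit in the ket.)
|00⟩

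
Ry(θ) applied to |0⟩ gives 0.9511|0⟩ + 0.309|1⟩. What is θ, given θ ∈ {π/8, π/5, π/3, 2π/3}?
π/5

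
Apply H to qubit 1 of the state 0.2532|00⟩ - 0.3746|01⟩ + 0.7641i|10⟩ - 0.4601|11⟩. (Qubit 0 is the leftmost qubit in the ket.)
-0.08584|00⟩ + 0.4439|01⟩ + (-0.3253 + 0.5403i)|10⟩ + (0.3253 + 0.5403i)|11⟩

H on qubit 1 mixes each pair of kets that differ only in qubit 1: amplitudes (a, b) of (|…0…⟩, |…1…⟩) become ((a + b)/√2, (a − b)/√2). Kets absent from the input have amplitude 0.
(|00⟩, |01⟩): (a, b) = (0.2532, -0.3746) → (-0.08584, 0.4439)
(|10⟩, |11⟩): (a, b) = (0.7641i, -0.4601) → ((-0.3253 + 0.5403i), (0.3253 + 0.5403i))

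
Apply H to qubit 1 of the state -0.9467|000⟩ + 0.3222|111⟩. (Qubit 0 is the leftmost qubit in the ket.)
-0.6694|000⟩ - 0.6694|010⟩ + 0.2278|101⟩ - 0.2278|111⟩

H on qubit 1 mixes each pair of kets that differ only in qubit 1: amplitudes (a, b) of (|…0…⟩, |…1…⟩) become ((a + b)/√2, (a − b)/√2). Kets absent from the input have amplitude 0.
(|000⟩, |010⟩): (a, b) = (-0.9467, 0) → (-0.6694, -0.6694)
(|101⟩, |111⟩): (a, b) = (0, 0.3222) → (0.2278, -0.2278)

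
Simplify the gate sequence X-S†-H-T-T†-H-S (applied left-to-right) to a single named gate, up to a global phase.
X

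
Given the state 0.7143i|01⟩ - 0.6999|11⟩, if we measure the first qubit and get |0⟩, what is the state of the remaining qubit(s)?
i|1⟩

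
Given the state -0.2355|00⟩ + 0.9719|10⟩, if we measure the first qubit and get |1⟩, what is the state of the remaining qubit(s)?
|0⟩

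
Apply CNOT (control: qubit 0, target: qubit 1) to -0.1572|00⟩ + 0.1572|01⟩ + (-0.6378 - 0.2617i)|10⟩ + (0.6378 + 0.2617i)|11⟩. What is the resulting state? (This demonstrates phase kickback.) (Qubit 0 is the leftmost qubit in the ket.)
-0.1572|00⟩ + 0.1572|01⟩ + (0.6378 + 0.2617i)|10⟩ + (-0.6378 - 0.2617i)|11⟩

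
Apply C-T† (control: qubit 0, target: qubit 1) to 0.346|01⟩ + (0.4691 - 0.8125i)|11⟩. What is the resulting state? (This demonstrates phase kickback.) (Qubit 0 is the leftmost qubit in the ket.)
0.346|01⟩ + (-0.2428 - 0.9062i)|11⟩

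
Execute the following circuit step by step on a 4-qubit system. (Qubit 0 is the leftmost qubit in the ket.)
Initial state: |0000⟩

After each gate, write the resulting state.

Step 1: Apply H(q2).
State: 1/√2|0000⟩ + 1/√2|0010⟩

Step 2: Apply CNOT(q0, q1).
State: 1/√2|0000⟩ + 1/√2|0010⟩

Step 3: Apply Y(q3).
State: (1/√2)i|0001⟩ + (1/√2)i|0011⟩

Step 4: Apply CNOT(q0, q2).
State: (1/√2)i|0001⟩ + (1/√2)i|0011⟩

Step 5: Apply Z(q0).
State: (1/√2)i|0001⟩ + (1/√2)i|0011⟩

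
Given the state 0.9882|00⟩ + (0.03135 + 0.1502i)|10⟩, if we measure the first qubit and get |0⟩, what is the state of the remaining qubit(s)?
|0⟩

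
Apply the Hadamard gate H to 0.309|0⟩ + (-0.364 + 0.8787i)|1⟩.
(-0.03889 + 0.6213i)|0⟩ + (0.4759 - 0.6213i)|1⟩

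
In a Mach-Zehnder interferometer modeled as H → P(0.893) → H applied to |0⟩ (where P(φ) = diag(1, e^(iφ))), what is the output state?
(0.8135 + 0.3895i)|0⟩ + (0.1865 - 0.3895i)|1⟩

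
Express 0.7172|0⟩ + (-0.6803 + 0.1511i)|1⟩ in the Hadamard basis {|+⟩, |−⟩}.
(0.02609 + 0.1068i)|+⟩ + (0.9882 - 0.1068i)|−⟩

With |ψ⟩ = α|0⟩ + β|1⟩, the Hadamard-basis coefficients are ⟨+|ψ⟩ = (α + β)/√2 and ⟨−|ψ⟩ = (α − β)/√2.
Here α = 0.7172, β = (-0.6803 + 0.1511i): (α + β)/√2 = (0.02609 + 0.1068i), (α − β)/√2 = (0.9882 - 0.1068i).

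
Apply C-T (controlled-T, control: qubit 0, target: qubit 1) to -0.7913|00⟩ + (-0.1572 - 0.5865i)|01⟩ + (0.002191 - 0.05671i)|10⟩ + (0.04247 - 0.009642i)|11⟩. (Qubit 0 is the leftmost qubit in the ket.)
-0.7913|00⟩ + (-0.1572 - 0.5865i)|01⟩ + (0.002191 - 0.05671i)|10⟩ + (0.03685 + 0.02321i)|11⟩

C-T leaves the control-|0⟩ kets |00⟩, |01⟩ unchanged and applies T to qubit 1 on the control-|1⟩ pair (|10⟩, |11⟩).
T = [[1, 0], [0, (1/√2 + (1/√2)i)]].
With a = amp(|10⟩) = (0.002191 - 0.05671i) and b = amp(|11⟩) = (0.04247 - 0.009642i):
new amp(|10⟩) = (1)·a = (0.002191 - 0.05671i)
new amp(|11⟩) = (1/√2 + (1/√2)i)·b = (0.03685 + 0.02321i)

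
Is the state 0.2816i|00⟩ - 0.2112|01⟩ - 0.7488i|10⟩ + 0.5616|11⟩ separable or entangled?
Separable

Writing the state as a|00⟩ + b|01⟩ + c|10⟩ + d|11⟩, it is a product state iff ad − bc = 0.
Here (a, b, c, d) = (0.2816i, -0.2112, -0.7488i, 0.5616): ad − bc = (0.2816i)(0.5616) − (-0.2112)(-0.7488i) = 0, so the state is separable.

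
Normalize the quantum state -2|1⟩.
-|1⟩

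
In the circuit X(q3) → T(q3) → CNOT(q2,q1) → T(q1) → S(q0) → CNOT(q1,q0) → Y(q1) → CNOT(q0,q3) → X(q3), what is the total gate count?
9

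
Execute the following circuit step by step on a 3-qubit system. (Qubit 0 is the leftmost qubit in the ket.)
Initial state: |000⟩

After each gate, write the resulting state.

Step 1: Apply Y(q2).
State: i|001⟩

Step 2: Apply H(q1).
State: (1/√2)i|001⟩ + (1/√2)i|011⟩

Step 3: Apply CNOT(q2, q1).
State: (1/√2)i|001⟩ + (1/√2)i|011⟩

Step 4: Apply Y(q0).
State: -1/√2|101⟩ - 1/√2|111⟩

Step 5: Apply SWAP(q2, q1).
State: -1/√2|110⟩ - 1/√2|111⟩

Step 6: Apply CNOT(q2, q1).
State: -1/√2|101⟩ - 1/√2|110⟩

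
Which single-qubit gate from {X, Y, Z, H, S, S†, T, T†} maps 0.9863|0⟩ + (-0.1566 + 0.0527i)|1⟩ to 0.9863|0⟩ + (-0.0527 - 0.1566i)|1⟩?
S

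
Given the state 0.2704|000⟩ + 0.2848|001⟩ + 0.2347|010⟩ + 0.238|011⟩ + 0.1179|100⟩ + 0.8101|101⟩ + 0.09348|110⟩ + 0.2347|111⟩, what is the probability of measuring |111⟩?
0.05508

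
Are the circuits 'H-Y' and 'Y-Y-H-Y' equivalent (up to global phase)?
Yes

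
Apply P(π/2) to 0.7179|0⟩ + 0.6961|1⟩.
0.7179|0⟩ + 0.6961i|1⟩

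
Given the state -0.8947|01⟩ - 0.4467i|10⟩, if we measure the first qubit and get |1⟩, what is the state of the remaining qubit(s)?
-i|0⟩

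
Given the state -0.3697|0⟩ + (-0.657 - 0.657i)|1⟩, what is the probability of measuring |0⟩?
0.1367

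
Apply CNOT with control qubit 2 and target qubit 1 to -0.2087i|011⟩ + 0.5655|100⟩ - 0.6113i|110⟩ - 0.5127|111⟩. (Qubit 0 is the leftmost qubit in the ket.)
-0.2087i|001⟩ + 0.5655|100⟩ - 0.5127|101⟩ - 0.6113i|110⟩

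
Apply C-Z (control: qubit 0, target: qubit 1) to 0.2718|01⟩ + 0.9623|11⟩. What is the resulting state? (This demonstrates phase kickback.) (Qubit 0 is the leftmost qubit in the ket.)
0.2718|01⟩ - 0.9623|11⟩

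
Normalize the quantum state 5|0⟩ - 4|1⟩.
0.7809|0⟩ - 0.6247|1⟩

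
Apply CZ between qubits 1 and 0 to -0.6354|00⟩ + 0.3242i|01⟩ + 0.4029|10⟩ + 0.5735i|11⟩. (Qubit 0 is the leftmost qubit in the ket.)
-0.6354|00⟩ + 0.3242i|01⟩ + 0.4029|10⟩ - 0.5735i|11⟩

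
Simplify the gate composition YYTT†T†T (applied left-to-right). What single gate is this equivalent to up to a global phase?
I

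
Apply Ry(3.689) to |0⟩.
-0.2703|0⟩ + 0.9628|1⟩

Ry(3.689) = [[cos(θ/2), −sin(θ/2)], [sin(θ/2), cos(θ/2)]]; θ = 3.689, cos(θ/2) ≈ -0.270299, sin(θ/2) ≈ 0.962776.
With a = amp(|0⟩) = 1 and b = amp(|1⟩) = 0:
new amp(|0⟩) = (-0.270299)·a + (-0.962776)·b = -0.2703
new amp(|1⟩) = (0.962776)·a + (-0.270299)·b = 0.9628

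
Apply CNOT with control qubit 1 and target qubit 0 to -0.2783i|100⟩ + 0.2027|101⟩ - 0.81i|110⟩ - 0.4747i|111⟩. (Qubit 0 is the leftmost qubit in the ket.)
-0.81i|010⟩ - 0.4747i|011⟩ - 0.2783i|100⟩ + 0.2027|101⟩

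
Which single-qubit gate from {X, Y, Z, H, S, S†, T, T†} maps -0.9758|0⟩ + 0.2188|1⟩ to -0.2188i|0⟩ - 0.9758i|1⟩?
Y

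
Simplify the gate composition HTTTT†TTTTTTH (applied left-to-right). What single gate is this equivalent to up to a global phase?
I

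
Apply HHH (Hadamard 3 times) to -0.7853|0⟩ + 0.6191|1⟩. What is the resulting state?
-0.1175|0⟩ - 0.9931|1⟩

H² = I, so H^3 = H: a single Hadamard. With (a, b) = (-0.7853, 0.6191), H gives ((a + b)/√2, (a − b)/√2) = (-0.1175, -0.9931).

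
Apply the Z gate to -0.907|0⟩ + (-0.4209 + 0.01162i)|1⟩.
-0.907|0⟩ + (0.4209 - 0.01162i)|1⟩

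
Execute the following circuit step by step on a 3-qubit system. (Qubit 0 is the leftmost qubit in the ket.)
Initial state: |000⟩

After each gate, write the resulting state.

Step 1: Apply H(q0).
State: 1/√2|000⟩ + 1/√2|100⟩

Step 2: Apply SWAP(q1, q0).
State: 1/√2|000⟩ + 1/√2|010⟩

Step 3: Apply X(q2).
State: 1/√2|001⟩ + 1/√2|011⟩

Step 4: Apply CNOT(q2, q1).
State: 1/√2|001⟩ + 1/√2|011⟩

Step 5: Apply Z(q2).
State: -1/√2|001⟩ - 1/√2|011⟩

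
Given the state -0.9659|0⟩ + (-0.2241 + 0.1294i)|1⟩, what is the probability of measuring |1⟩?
0.06697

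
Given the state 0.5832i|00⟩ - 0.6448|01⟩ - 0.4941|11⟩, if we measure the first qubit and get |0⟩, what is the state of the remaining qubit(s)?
0.6708i|0⟩ - 0.7416|1⟩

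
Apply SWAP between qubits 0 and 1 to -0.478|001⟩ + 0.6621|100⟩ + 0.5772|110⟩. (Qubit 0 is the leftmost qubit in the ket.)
-0.478|001⟩ + 0.6621|010⟩ + 0.5772|110⟩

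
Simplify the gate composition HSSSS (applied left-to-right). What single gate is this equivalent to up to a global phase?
H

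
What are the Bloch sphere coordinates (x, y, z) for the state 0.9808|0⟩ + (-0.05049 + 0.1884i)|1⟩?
(-0.09904, 0.3696, 0.9239)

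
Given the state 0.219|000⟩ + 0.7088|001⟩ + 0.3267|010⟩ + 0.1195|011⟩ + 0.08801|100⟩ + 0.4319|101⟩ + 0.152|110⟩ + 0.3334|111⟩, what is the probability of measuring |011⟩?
0.01428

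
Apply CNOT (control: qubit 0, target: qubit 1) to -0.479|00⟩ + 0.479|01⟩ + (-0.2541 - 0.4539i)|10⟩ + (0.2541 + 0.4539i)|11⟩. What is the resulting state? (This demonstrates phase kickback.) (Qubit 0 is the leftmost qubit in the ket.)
-0.479|00⟩ + 0.479|01⟩ + (0.2541 + 0.4539i)|10⟩ + (-0.2541 - 0.4539i)|11⟩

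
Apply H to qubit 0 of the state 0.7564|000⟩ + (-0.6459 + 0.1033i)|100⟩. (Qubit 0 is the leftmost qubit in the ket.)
(0.07814 + 0.07304i)|000⟩ + (0.9916 - 0.07304i)|100⟩

H on qubit 0 mixes each pair of kets that differ only in qubit 0: amplitudes (a, b) of (|…0…⟩, |…1…⟩) become ((a + b)/√2, (a − b)/√2). Kets absent from the input have amplitude 0.
(|000⟩, |100⟩): (a, b) = (0.7564, (-0.6459 + 0.1033i)) → ((0.07814 + 0.07304i), (0.9916 - 0.07304i))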